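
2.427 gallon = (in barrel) 0.05779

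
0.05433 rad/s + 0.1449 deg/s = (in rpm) 0.543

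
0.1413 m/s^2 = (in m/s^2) 0.1413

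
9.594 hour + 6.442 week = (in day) 45.49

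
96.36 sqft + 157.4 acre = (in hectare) 63.7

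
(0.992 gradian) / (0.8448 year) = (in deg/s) 3.351e-08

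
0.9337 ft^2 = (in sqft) 0.9337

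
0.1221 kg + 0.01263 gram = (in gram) 122.1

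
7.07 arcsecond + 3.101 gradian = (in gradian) 3.103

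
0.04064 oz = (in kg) 0.001152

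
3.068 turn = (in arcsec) 3.976e+06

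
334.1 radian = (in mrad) 3.341e+05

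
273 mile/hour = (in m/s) 122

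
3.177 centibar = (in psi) 0.4608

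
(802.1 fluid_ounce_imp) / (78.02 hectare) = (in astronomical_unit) 1.953e-19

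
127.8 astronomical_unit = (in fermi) 1.912e+28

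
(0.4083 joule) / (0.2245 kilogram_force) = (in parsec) 6.01e-18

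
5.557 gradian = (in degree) 5.001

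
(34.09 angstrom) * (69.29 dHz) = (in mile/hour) 5.284e-08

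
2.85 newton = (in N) 2.85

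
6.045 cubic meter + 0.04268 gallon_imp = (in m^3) 6.045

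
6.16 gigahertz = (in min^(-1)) 3.696e+11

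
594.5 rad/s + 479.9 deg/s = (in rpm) 5757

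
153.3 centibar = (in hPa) 1533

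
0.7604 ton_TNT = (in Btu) 3.015e+06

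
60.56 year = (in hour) 5.305e+05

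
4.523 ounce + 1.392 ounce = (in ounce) 5.915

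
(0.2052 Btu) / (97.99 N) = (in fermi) 2.209e+15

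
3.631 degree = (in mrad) 63.37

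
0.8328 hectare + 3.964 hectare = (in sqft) 5.163e+05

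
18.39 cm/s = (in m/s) 0.1839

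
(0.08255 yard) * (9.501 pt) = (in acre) 6.252e-08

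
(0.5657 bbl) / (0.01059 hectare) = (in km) 8.493e-07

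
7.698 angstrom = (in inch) 3.031e-08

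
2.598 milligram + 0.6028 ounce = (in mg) 1.709e+04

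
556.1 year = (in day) 2.03e+05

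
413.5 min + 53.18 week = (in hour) 8941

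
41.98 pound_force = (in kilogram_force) 19.04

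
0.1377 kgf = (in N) 1.35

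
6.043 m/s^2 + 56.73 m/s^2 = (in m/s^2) 62.77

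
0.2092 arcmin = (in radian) 6.085e-05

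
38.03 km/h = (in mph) 23.63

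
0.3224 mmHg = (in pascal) 42.98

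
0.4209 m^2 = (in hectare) 4.209e-05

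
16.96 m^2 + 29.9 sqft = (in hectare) 0.001974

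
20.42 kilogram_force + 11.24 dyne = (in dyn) 2.003e+07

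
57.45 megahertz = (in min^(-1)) 3.447e+09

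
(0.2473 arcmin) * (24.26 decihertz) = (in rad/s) 0.0001745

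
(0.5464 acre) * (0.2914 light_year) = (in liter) 6.096e+21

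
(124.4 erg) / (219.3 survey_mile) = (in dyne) 3.525e-06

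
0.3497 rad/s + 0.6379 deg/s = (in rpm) 3.446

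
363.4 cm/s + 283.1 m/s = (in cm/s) 2.867e+04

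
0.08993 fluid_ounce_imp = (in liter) 0.002555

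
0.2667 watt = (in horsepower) 0.0003577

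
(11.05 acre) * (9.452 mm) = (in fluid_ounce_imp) 1.488e+07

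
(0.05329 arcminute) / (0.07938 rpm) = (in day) 2.158e-08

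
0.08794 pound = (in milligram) 3.989e+04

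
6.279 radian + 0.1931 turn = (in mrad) 7492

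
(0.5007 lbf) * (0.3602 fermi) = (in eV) 5007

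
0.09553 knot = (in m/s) 0.04914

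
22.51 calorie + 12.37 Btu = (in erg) 1.315e+11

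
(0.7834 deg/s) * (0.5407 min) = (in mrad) 443.6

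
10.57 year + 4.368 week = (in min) 5.6e+06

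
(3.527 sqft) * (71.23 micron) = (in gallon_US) 0.006166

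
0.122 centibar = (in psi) 0.01769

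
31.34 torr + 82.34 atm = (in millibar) 8.347e+04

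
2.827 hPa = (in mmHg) 2.12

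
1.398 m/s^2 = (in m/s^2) 1.398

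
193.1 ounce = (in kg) 5.474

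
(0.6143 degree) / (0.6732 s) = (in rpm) 0.1521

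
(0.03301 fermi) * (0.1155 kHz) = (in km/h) 1.373e-14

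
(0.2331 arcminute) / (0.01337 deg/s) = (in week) 4.804e-07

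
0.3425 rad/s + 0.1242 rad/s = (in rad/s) 0.4667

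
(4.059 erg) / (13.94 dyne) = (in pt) 8.254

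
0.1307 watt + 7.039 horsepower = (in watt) 5249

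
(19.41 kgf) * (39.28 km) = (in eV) 4.667e+25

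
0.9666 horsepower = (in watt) 720.8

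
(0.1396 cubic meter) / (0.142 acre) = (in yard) 0.0002657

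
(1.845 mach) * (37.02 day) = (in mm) 2.009e+12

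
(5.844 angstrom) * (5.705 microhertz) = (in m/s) 3.334e-15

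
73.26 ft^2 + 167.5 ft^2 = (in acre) 0.005527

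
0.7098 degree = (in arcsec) 2555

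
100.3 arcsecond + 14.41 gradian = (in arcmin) 779.8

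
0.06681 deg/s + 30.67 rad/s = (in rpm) 292.9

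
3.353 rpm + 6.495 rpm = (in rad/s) 1.031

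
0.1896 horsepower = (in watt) 141.4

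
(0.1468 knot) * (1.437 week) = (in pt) 1.861e+08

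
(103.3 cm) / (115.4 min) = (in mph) 0.0003337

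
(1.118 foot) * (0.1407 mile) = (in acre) 0.01907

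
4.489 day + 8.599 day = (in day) 13.09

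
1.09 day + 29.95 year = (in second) 9.446e+08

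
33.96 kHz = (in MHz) 0.03396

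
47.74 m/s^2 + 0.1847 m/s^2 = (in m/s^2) 47.92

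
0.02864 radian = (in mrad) 28.64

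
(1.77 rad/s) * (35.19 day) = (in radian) 5.382e+06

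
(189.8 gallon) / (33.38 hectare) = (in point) 0.006101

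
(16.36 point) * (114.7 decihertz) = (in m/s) 0.0662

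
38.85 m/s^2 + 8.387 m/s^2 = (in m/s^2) 47.24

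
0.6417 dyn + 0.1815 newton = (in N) 0.1815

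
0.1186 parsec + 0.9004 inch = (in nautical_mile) 1.976e+12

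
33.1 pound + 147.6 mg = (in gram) 1.501e+04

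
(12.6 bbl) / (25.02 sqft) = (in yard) 0.9425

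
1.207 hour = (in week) 0.007185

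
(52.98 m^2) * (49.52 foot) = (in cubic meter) 799.7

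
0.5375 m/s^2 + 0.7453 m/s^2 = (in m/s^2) 1.283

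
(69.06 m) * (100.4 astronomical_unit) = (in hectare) 1.037e+11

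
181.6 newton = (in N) 181.6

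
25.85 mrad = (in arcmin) 88.87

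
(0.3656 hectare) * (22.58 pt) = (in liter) 2.912e+04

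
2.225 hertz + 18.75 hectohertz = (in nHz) 1.877e+12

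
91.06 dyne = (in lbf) 0.0002047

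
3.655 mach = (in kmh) 4480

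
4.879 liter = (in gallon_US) 1.289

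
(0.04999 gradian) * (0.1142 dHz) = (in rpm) 8.563e-05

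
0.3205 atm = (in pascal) 3.247e+04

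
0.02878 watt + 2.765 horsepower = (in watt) 2062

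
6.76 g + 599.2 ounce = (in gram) 1.699e+04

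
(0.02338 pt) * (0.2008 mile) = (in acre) 6.586e-07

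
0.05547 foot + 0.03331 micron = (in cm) 1.691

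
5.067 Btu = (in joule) 5346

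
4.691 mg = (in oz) 0.0001655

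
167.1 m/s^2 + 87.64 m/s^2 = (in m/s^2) 254.7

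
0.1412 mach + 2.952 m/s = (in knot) 99.2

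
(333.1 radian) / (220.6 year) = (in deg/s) 2.743e-06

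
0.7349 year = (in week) 38.32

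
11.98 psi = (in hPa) 826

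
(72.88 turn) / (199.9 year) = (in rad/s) 7.264e-08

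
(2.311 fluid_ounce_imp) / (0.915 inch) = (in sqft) 0.03041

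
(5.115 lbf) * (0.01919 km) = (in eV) 2.725e+21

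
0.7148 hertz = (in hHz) 0.007148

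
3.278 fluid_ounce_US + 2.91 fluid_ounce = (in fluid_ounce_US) 6.188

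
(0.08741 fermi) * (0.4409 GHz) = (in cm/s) 3.854e-06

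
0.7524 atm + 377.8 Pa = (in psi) 11.11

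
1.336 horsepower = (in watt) 996.3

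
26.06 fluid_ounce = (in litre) 0.7707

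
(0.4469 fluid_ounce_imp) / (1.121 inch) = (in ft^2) 0.0048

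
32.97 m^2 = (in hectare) 0.003297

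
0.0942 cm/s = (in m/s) 0.000942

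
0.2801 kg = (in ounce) 9.88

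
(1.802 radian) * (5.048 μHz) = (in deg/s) 0.0005212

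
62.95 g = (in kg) 0.06295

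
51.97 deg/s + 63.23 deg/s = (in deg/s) 115.2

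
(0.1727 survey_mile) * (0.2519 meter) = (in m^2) 70.01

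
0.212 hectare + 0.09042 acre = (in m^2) 2486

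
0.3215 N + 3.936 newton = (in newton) 4.258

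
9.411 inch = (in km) 0.000239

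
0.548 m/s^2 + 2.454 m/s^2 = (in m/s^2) 3.002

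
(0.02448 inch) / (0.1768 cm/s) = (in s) 0.3517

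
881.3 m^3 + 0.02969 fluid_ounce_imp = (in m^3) 881.3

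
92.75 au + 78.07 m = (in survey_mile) 8.622e+09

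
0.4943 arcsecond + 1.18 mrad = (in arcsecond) 243.9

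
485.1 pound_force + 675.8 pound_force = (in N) 5164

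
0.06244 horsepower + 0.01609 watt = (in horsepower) 0.06246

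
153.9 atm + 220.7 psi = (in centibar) 1.712e+04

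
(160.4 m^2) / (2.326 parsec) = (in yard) 2.444e-15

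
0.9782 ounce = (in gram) 27.73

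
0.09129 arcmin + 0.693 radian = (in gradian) 44.12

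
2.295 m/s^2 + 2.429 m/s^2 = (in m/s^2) 4.724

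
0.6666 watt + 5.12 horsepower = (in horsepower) 5.121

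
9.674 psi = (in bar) 0.667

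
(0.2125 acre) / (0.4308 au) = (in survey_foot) 4.378e-08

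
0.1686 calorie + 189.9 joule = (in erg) 1.906e+09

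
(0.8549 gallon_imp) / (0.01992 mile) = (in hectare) 1.212e-08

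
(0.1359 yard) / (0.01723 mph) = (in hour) 0.004481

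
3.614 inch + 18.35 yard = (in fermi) 1.687e+16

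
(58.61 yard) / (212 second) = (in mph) 0.5655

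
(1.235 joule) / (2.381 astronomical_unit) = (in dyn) 3.467e-07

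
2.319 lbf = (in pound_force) 2.319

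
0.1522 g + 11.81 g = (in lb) 0.02637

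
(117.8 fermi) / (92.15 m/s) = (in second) 1.278e-15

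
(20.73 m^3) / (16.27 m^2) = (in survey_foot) 4.18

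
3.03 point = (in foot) 0.003507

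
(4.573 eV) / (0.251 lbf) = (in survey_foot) 2.153e-18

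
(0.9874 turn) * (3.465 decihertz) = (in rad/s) 2.15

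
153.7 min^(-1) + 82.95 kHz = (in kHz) 82.95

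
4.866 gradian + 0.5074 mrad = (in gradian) 4.898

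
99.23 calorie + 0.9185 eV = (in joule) 415.2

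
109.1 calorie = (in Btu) 0.4327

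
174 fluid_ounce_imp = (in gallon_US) 1.306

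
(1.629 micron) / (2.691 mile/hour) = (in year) 4.294e-14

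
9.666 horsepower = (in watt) 7208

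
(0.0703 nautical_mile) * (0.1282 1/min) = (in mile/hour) 0.6223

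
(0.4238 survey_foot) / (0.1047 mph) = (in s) 2.76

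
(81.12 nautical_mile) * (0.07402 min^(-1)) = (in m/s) 185.3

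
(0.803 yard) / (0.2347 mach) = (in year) 2.913e-10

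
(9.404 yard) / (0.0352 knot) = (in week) 0.0007852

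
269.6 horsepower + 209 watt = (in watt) 2.012e+05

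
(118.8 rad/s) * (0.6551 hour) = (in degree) 1.605e+07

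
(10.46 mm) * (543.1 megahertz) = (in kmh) 2.045e+07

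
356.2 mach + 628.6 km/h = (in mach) 356.7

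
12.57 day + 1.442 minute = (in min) 1.81e+04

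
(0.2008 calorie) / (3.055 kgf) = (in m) 0.02804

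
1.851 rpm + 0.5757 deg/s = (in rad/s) 0.2039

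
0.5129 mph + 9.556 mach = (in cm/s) 3.254e+05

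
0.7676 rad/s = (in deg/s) 43.98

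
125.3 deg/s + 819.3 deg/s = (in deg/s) 944.6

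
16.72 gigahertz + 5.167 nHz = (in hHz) 1.672e+08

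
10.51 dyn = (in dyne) 10.51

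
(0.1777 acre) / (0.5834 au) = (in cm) 8.24e-07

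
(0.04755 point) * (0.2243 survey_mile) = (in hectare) 6.055e-07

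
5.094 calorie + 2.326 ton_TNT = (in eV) 6.074e+28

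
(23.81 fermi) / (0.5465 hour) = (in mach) 3.554e-20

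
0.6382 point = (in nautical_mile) 1.216e-07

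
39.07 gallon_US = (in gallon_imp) 32.53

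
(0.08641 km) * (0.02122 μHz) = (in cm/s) 0.0001834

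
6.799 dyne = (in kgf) 6.933e-06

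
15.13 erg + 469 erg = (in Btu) 4.589e-08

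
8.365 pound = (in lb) 8.365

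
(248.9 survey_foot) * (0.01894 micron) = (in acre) 3.551e-10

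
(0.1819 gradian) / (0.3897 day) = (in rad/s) 8.486e-08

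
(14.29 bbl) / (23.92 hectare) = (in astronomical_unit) 6.349e-17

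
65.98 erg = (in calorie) 1.577e-06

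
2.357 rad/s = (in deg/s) 135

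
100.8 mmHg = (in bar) 0.1344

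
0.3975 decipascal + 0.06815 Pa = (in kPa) 0.0001079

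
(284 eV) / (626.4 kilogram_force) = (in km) 7.407e-24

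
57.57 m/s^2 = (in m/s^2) 57.57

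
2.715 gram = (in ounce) 0.09577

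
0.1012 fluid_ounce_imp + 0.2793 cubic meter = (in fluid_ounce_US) 9444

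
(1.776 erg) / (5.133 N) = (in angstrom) 346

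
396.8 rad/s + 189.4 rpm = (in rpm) 3979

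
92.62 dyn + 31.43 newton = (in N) 31.43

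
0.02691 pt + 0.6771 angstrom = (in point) 0.02691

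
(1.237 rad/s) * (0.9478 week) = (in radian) 7.091e+05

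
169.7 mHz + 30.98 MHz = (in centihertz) 3.098e+09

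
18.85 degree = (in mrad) 329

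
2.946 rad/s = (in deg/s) 168.8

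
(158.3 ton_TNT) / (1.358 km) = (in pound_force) 1.096e+08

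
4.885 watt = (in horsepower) 0.006551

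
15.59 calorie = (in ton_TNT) 1.559e-08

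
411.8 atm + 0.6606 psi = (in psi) 6052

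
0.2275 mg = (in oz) 8.025e-06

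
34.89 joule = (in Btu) 0.03307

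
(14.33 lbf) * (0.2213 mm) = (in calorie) 0.003371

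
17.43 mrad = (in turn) 0.002774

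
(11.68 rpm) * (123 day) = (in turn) 2.069e+06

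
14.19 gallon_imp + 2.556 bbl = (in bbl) 2.962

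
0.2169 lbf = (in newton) 0.9648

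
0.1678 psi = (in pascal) 1157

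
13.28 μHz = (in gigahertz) 1.328e-14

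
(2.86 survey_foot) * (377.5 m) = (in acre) 0.08132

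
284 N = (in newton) 284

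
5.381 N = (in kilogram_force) 0.5487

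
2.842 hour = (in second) 1.023e+04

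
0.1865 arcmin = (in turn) 8.634e-06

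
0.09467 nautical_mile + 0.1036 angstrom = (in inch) 6903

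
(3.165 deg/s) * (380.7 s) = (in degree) 1205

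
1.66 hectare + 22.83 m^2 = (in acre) 4.108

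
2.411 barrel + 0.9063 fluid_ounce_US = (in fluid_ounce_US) 1.296e+04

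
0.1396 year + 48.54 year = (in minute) 2.559e+07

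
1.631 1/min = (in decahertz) 0.002718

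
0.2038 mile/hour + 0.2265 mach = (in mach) 0.2268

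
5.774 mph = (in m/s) 2.581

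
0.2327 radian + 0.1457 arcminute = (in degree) 13.34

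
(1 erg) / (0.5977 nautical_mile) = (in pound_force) 2.031e-11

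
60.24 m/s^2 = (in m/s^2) 60.24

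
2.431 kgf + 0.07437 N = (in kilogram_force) 2.439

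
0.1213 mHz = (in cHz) 0.01213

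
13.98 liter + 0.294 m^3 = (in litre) 308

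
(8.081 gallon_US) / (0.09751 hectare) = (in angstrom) 3.137e+05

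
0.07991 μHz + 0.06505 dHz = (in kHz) 6.505e-06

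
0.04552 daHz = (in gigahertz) 4.552e-10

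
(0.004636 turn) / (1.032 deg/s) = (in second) 1.617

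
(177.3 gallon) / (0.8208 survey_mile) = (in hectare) 5.081e-08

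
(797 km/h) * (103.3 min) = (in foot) 4.502e+06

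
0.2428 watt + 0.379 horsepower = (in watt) 282.9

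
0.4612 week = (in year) 0.008845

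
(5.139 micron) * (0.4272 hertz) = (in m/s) 2.195e-06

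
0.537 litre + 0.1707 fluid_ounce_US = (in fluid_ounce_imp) 19.08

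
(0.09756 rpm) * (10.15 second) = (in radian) 0.1037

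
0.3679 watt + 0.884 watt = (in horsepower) 0.001679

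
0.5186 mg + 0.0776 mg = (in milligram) 0.5962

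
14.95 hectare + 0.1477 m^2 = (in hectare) 14.95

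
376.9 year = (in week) 1.965e+04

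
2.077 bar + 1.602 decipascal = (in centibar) 207.7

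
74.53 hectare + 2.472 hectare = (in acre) 190.3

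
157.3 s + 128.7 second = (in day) 0.00331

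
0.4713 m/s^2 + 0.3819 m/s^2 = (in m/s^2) 0.8532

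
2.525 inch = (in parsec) 2.078e-18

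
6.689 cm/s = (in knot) 0.13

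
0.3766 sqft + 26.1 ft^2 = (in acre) 0.0006078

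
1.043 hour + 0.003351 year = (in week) 0.1809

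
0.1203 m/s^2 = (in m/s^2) 0.1203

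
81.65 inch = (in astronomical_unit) 1.386e-11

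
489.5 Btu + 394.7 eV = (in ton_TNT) 0.0001234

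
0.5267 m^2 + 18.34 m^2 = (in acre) 0.004662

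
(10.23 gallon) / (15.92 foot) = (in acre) 1.972e-06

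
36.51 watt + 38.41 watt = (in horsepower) 0.1005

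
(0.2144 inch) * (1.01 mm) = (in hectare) 5.5e-10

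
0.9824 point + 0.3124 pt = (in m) 0.0004568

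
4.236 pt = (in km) 1.494e-06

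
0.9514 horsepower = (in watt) 709.5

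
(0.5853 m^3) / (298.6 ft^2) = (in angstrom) 2.11e+08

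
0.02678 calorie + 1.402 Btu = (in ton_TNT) 3.536e-07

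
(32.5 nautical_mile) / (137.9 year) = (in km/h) 4.983e-05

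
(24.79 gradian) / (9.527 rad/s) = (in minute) 0.0006812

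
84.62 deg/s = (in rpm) 14.1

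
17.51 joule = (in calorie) 4.185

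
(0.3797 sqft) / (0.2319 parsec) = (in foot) 1.617e-17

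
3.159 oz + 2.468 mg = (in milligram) 8.956e+04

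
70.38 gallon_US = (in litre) 266.4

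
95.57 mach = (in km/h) 1.171e+05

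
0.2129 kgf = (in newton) 2.088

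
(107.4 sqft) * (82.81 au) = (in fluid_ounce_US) 4.18e+18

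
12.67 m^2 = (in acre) 0.003131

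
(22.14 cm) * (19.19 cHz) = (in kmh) 0.153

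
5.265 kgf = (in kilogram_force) 5.265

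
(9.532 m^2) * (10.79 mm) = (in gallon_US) 27.17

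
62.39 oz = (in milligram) 1.769e+06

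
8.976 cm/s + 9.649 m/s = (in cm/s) 973.9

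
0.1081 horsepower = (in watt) 80.61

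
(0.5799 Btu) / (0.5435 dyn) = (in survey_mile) 6.995e+04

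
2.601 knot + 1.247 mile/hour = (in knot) 3.685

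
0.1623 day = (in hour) 3.895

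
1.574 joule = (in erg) 1.574e+07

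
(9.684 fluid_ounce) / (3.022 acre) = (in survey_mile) 1.455e-11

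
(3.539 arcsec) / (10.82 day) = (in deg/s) 1.052e-09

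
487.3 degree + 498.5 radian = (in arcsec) 1.046e+08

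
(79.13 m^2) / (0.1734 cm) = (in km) 45.63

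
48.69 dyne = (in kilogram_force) 4.965e-05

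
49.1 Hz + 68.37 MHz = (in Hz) 6.837e+07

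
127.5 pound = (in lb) 127.5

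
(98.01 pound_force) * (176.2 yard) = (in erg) 7.024e+11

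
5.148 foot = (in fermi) 1.569e+15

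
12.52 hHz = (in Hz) 1252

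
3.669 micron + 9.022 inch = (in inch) 9.022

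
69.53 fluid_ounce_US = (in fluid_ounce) 69.53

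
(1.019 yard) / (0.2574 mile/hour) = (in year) 2.568e-07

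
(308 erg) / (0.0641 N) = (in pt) 1.362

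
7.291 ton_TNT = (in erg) 3.051e+17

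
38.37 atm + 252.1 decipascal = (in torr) 2.916e+04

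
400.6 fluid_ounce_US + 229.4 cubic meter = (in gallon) 6.06e+04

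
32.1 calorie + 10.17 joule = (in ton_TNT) 3.453e-08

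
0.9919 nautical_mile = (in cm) 1.837e+05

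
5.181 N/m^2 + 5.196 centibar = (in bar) 0.05201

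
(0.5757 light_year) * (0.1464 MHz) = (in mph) 1.784e+21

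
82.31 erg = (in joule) 8.231e-06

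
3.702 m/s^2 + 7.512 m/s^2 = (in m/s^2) 11.21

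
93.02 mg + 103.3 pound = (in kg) 46.86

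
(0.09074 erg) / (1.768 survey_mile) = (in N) 3.189e-12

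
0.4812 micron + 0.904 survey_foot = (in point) 781.1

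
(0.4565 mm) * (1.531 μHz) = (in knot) 1.359e-09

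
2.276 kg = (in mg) 2.276e+06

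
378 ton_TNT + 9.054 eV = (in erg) 1.582e+19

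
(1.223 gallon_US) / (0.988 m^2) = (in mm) 4.686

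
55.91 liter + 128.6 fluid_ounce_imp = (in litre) 59.56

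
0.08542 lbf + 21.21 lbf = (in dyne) 9.473e+06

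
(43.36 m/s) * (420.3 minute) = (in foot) 3.587e+06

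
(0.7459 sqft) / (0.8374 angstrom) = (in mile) 5.142e+05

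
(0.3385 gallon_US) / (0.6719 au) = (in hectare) 1.275e-18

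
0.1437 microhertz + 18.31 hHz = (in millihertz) 1.831e+06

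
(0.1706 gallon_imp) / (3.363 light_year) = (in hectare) 2.438e-24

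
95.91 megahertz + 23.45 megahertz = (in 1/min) 7.162e+09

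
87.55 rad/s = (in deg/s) 5016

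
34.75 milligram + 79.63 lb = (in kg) 36.12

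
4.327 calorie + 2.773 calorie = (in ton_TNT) 7.1e-09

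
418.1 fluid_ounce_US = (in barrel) 0.07777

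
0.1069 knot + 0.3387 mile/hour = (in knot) 0.4012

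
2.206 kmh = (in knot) 1.191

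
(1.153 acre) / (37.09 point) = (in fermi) 3.566e+20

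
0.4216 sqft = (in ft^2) 0.4216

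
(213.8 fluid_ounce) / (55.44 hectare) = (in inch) 4.49e-07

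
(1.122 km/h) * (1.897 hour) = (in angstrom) 2.128e+13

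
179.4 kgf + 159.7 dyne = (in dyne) 1.759e+08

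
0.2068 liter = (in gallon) 0.05463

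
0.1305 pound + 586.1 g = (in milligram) 6.453e+05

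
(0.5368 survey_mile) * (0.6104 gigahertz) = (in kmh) 1.898e+12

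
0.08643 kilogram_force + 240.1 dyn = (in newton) 0.85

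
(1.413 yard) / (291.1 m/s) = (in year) 1.407e-10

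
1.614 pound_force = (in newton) 7.179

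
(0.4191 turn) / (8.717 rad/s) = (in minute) 0.005035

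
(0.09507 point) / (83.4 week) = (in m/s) 6.649e-13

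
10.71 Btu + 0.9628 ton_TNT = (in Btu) 3.818e+06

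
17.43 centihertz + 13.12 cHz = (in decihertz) 3.055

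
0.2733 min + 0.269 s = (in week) 2.756e-05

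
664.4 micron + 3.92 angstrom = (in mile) 4.128e-07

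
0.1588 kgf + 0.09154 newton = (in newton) 1.649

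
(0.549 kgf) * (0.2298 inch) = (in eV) 1.961e+17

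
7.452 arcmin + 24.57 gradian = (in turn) 0.06177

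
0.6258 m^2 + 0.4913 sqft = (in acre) 0.0001659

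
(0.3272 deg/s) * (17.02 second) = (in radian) 0.0972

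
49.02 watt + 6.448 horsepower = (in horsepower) 6.514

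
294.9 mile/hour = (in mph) 294.9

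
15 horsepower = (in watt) 1.119e+04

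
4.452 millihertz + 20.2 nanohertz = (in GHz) 4.452e-12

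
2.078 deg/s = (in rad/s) 0.03627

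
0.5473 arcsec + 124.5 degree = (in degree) 124.5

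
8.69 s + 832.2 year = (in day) 3.038e+05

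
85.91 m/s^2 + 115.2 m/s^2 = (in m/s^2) 201.1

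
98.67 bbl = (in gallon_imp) 3451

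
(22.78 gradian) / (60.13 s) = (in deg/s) 0.341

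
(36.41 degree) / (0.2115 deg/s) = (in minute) 2.869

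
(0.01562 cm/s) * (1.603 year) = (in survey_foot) 2.591e+04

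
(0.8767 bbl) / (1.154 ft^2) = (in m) 1.3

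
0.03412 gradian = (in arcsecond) 110.5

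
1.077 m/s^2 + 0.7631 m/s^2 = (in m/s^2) 1.84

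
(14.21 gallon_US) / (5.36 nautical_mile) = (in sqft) 5.833e-05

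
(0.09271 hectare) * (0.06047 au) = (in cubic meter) 8.387e+12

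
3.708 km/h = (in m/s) 1.03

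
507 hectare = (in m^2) 5.07e+06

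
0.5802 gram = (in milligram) 580.2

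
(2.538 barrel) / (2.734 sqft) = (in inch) 62.54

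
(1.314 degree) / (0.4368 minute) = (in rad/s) 0.0008751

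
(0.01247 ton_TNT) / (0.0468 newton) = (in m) 1.115e+09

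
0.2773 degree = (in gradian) 0.3081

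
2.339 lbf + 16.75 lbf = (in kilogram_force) 8.659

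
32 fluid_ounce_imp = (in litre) 0.9092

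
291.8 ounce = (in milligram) 8.272e+06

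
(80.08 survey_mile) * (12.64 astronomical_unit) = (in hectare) 2.437e+13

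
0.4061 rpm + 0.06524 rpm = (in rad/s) 0.04936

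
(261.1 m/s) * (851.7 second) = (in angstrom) 2.224e+15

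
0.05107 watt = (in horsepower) 6.849e-05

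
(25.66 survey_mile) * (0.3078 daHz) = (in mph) 2.843e+05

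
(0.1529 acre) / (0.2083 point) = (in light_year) 8.9e-10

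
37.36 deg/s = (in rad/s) 0.6521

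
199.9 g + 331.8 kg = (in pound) 731.9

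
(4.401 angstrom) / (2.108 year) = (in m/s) 6.62e-18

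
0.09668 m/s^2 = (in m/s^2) 0.09668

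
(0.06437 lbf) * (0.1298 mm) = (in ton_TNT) 8.883e-15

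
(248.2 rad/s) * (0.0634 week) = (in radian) 9.517e+06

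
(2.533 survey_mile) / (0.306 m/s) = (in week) 0.02203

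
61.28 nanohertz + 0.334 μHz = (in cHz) 3.953e-05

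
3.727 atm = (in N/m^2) 3.776e+05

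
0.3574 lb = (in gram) 162.1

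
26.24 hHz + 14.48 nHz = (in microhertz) 2.624e+09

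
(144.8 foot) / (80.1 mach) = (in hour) 4.495e-07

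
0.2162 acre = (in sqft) 9418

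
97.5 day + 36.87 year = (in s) 1.171e+09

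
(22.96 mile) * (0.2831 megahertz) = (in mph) 2.34e+10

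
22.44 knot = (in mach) 0.0339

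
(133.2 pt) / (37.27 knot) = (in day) 2.837e-08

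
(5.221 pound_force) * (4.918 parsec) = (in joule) 3.524e+18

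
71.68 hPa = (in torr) 53.76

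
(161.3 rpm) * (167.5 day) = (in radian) 2.445e+08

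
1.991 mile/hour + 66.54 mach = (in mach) 66.54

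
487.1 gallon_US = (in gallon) 487.1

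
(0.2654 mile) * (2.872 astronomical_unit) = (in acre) 4.535e+10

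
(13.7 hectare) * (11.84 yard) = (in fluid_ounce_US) 5.015e+10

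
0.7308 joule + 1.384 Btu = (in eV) 9.118e+21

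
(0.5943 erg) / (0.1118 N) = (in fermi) 5.316e+08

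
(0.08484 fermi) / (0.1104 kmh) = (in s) 2.767e-15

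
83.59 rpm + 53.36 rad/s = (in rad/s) 62.11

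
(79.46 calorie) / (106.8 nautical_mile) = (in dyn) 168.1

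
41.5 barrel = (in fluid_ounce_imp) 2.322e+05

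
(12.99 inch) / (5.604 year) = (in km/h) 6.721e-09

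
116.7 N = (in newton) 116.7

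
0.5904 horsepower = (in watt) 440.3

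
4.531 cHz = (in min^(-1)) 2.719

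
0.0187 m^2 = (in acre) 4.621e-06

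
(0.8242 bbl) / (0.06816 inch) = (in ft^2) 814.7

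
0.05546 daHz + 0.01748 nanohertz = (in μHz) 5.546e+05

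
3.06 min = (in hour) 0.051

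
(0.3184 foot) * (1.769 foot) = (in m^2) 0.05233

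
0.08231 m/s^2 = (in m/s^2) 0.08231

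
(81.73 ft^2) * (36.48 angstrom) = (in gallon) 7.317e-06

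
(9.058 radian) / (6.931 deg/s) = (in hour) 0.0208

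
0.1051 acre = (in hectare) 0.04253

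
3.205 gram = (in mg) 3205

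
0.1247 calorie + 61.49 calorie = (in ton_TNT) 6.161e-08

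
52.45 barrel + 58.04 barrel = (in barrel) 110.5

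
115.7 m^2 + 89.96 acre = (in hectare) 36.42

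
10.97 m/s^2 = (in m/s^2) 10.97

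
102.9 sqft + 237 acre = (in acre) 237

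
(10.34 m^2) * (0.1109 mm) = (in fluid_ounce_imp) 40.36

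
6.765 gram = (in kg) 0.006765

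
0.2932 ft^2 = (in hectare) 2.724e-06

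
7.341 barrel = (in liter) 1167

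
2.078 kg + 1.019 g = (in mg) 2.079e+06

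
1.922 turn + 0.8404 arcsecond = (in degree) 691.9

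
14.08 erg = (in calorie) 3.365e-07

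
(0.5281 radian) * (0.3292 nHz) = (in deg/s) 9.961e-09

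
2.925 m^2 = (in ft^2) 31.48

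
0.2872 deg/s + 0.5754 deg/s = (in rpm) 0.1438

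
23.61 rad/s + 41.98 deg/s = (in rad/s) 24.34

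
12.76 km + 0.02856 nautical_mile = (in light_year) 1.354e-12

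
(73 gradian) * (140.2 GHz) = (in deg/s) 9.211e+12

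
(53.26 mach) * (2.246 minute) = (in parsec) 7.92e-11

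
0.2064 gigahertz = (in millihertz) 2.064e+11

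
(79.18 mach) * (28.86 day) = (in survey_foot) 2.206e+11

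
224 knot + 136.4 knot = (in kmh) 667.5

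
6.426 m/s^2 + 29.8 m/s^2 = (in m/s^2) 36.23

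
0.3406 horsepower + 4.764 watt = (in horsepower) 0.347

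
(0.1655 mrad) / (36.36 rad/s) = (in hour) 1.264e-09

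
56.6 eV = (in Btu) 8.595e-21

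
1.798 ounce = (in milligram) 5.097e+04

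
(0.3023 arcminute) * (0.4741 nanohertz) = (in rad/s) 4.169e-14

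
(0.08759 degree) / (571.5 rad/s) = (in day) 3.096e-11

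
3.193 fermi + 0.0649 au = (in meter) 9.709e+09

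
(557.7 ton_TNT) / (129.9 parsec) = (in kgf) 5.936e-08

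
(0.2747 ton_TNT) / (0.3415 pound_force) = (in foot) 2.482e+09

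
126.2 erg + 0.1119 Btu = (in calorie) 28.22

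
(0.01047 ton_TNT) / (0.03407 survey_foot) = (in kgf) 4.302e+08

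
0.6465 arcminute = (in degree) 0.01077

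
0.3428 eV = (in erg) 5.492e-13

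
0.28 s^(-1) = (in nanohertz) 2.8e+08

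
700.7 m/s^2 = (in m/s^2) 700.7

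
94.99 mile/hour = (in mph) 94.99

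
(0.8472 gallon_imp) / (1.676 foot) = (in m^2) 0.007539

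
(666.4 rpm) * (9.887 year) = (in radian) 2.176e+10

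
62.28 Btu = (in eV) 4.101e+23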